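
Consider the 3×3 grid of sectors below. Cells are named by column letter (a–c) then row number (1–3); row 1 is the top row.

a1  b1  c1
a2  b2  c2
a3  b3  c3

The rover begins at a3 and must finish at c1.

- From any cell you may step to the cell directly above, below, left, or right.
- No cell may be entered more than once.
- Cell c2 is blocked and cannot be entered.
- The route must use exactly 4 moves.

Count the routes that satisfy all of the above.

3

Need simple routes of exactly 4 moves from a3 to c1 (Manhattan distance 4, so 0 moves are spent on a detour and 0 undoing it).
Enumerating: a3 a2 a1 b1 c1 | a3 a2 b2 b1 c1 | a3 b3 b2 b1 c1.
That gives 3 routes.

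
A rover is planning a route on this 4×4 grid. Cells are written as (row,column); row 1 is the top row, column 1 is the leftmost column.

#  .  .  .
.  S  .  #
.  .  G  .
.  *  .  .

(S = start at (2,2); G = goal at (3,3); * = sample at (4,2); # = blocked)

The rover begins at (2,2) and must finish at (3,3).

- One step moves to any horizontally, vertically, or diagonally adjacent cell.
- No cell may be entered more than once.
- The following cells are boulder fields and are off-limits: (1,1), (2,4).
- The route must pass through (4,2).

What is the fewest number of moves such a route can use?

3

Any route passes through (4,2) somewhere between (2,2) and (3,3). Summing Chebyshev distances along the two legs ((2,2) → (4,2) → (3,3)) gives a lower bound of 2 + 1 = 3 moves.
A route of 3 moves achieves this: (2,2) → (3,1) → (4,2) → (3,3).
Since 3 matches the lower bound, it is optimal.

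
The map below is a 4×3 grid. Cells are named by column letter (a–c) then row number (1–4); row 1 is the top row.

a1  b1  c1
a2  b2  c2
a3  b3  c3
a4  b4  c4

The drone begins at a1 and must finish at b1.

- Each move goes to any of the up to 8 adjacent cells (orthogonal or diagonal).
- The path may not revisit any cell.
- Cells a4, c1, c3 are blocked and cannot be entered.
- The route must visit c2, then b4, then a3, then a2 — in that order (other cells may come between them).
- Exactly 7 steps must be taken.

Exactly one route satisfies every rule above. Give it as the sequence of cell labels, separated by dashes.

a1 - b2 - c2 - b3 - b4 - a3 - a2 - b1

The waypoints must appear in the order c2, b4, a3, a2, with no cell reused.
Route from a1: down-right 1 to b2, right 1 to c2, down-left 1 to b3, down 1 to b4, up-left 1 to a3, up 1 to a2, up-right 1 to b1 — 7 moves in all.
Check: order respected (c2 at step 2, b4 at step 4, a3 at step 5, a2 at step 6); 7 moves as required.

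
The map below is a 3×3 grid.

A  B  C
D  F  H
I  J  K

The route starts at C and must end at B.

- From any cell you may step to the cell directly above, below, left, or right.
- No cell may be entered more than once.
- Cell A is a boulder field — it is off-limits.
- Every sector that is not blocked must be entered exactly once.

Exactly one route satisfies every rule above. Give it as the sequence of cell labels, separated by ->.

Need to visit all 8 open cells exactly once, starting at C and ending at B.
Route from C: 2× down (reaching K), 2× left (reaching I), up to D, right to F, up to B — 7 moves in all.
Check: all 8 open cells covered.

C -> H -> K -> J -> I -> D -> F -> B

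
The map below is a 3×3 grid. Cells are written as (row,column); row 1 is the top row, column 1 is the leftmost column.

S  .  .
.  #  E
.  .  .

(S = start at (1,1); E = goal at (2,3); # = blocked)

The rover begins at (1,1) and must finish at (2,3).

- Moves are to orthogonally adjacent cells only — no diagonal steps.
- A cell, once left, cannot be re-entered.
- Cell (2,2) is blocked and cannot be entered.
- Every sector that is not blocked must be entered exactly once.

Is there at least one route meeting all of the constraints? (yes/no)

Exhausting the options from (1,1), every branch either dead-ends against blocked cells, would have to re-enter a cell already used, or reaches the goal with a constraint still unmet.

no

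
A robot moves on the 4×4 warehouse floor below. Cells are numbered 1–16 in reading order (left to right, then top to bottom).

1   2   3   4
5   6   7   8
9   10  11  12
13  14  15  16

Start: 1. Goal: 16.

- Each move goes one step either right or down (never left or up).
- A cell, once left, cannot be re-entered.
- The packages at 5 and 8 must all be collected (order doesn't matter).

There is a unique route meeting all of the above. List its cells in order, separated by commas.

Moves only go right or down, so the column and row indices never decrease.
Route from 1: down 1 to 5, right 3 to 8, down 2 to 16 — 6 moves in all.
Check: all required cells visited.

1, 5, 6, 7, 8, 12, 16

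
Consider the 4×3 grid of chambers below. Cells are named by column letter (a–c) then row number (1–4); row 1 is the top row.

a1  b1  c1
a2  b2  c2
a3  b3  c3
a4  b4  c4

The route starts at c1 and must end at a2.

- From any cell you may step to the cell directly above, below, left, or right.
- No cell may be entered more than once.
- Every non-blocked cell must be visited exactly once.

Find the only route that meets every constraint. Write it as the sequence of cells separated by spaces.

c1 c2 c3 c4 b4 a4 a3 b3 b2 b1 a1 a2

Need to visit all 12 open cells exactly once, starting at c1 and ending at a2.
Route from c1: down 3 to c4, left 2 to a4, up 1 to a3, right 1 to b3, up 2 to b1, left 1 to a1, down 1 to a2 — 11 moves in all.
Check: all 12 open cells covered.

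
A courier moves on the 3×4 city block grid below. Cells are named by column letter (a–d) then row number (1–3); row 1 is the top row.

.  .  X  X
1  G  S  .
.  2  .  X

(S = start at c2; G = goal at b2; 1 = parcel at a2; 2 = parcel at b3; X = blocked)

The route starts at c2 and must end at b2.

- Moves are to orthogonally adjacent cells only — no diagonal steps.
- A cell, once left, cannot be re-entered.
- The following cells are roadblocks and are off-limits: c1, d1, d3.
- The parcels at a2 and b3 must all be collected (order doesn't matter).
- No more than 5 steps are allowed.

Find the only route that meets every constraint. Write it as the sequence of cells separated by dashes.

c2 - c3 - b3 - a3 - a2 - b2

Any route must reach a2 and b3 and still end at b2 within 5 moves, so the order of the required stops is forced.
Route from c2: down 1 to c3, left 2 to a3, up 1 to a2, right 1 to b2 — 5 moves in all.
Check: all required cells visited; 5 ≤ 5 moves.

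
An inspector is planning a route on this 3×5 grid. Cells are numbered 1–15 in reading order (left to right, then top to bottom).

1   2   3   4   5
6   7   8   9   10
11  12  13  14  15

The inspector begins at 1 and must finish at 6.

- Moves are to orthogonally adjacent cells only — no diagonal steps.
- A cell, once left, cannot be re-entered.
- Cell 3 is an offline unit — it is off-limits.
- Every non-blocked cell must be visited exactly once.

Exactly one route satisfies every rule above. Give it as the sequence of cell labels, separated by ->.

1 -> 2 -> 7 -> 8 -> 9 -> 4 -> 5 -> 10 -> 15 -> 14 -> 13 -> 12 -> 11 -> 6

Need to visit all 14 open cells exactly once, starting at 1 and ending at 6.
Cell 11 has only two open neighbours (6 and 12), so the path must pass straight through it: one of those is the cell it's entered from and the other is where it exits.
Route from 1: right 1 to 2, down 1 to 7, right 2 to 9, up 1 to 4, right 1 to 5, down 2 to 15, left 4 to 11, up 1 to 6 — 13 moves in all.
Check: all 14 open cells covered.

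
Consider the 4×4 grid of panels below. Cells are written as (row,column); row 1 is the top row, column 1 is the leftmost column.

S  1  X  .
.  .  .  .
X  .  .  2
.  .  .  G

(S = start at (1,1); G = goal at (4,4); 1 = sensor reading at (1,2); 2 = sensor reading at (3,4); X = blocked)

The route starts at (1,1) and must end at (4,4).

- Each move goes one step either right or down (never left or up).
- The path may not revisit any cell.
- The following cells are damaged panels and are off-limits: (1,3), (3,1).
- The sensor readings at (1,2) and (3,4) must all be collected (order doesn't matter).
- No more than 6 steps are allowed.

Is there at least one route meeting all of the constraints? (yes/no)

yes

One route that works: (1,1) → (1,2) → (2,2) → (3,2) → (3,3) → (3,4) → (4,4).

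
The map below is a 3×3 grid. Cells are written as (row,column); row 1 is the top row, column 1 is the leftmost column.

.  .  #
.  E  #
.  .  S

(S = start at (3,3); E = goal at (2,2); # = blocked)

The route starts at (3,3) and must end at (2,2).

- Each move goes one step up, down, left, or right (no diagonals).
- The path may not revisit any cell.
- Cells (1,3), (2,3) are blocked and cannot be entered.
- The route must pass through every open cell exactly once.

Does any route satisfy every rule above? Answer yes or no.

yes

One route that works: (3,3) → (3,2) → (3,1) → (2,1) → (1,1) → (1,2) → (2,2).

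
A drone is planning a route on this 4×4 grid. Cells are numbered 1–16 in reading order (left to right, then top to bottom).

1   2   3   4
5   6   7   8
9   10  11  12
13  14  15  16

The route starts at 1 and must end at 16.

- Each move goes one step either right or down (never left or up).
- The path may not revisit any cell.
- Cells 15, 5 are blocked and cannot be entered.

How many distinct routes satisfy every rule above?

6

A right/down-only route from 1 to 16 makes exactly 3 down-moves and 3 right-moves in some order.
With no other constraints that would be C(6,3) = 20 routes.
Subtract routes through each blocked cell (inclusion–exclusion for overlaps): − through 5: 10 − through 15: 10 + through 5&15: 6 → 6.
That gives 6 routes.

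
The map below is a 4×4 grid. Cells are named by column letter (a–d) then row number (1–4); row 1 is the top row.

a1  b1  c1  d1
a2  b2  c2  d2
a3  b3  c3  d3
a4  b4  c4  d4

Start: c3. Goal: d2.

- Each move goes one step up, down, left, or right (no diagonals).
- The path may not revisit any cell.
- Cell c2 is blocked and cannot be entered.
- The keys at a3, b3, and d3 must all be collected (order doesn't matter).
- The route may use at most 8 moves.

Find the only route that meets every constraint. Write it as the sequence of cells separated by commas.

c3, b3, a3, a4, b4, c4, d4, d3, d2

Any route must reach a3, b3, and d3 and still end at d2 within 8 moves, so the order of the required stops is forced.
Route from c3: 2× left (reaching a3), down to a4, 3× right (reaching d4), 2× up (reaching d2) — 8 moves in all.
Check: all required cells visited; 8 ≤ 8 moves.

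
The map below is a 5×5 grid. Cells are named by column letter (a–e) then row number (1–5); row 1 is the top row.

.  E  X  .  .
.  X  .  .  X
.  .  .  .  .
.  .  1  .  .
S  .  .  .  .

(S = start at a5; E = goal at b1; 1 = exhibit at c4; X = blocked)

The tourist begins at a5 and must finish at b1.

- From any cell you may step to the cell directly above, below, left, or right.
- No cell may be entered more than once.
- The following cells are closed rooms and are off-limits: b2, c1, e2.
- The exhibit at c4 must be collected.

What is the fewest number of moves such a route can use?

9

Any route passes through c4 somewhere between a5 and b1. Summing Manhattan distances along the two legs (a5 → c4 → b1) gives a lower bound of 3 + 4 = 7 moves.
That bound ignores the blocked cells. Measuring each leg by the fewest moves that actually steer around them (a5→c4: 3; c4→b1: 6) raises the lower bound to 9.
A route of 9 moves exists: a5 → a4 → b4 → c4 → c3 → b3 → a3 → a2 → a1 → b1.
Since 9 matches that lower bound, it is optimal.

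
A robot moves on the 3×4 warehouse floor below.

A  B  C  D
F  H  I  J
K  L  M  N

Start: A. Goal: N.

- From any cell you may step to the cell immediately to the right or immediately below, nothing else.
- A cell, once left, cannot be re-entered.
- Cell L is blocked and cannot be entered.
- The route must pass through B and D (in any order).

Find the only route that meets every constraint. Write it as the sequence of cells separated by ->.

A -> B -> C -> D -> J -> N

Moves only go right or down, so the column and row indices never decrease.
Route from A: right 3 to D, down 2 to N — 5 moves in all.
Check: all required cells visited.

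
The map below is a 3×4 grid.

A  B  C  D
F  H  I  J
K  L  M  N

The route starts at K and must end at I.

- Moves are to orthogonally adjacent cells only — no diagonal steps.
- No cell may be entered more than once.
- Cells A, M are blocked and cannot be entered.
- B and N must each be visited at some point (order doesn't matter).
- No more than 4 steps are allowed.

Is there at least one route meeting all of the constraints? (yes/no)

N must be visited but has only one open neighbour (J), and it is neither the start nor the goal — the route would have to enter and leave through J, re-entering it.

no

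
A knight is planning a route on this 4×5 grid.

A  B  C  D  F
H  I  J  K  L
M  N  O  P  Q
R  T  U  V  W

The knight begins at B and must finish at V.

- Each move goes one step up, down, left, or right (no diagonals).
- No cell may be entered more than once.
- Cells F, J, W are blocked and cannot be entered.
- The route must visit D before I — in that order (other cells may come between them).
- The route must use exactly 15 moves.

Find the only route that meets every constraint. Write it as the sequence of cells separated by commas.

B, C, D, K, L, Q, P, O, N, I, H, M, R, T, U, V

The waypoints must appear in the order D, I, with no cell reused.
Route from B: 2× right (reaching D), down to K, right to L, down to Q, 3× left (reaching N), up to I, left to H, 2× down (reaching R), 3× right (reaching V) — 15 moves in all.
Check: order respected (D at step 2, I at step 9); 15 moves as required.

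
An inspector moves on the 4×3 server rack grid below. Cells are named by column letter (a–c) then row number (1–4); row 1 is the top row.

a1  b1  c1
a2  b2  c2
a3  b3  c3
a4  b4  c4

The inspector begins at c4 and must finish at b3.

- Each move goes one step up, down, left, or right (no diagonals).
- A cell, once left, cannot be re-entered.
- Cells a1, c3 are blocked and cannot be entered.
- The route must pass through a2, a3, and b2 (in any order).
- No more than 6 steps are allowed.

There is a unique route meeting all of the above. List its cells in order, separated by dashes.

c4 - b4 - a4 - a3 - a2 - b2 - b3

The budget equals the shortest possible length, so every move has to be on a shortest route through the required cells.
Route from c4: left 2 to a4, up 2 to a2, right 1 to b2, down 1 to b3 — 6 moves in all.
Check: all required cells visited; 6 ≤ 6 moves.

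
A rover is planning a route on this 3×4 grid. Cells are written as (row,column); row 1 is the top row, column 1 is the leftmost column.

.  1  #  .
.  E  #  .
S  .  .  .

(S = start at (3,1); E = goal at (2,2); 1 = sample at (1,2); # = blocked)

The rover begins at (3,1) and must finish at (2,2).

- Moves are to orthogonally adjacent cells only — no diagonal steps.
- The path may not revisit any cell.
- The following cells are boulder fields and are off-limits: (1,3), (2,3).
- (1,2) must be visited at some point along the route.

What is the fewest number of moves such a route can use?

Any route passes through (1,2) somewhere between (3,1) and (2,2). Summing Manhattan distances along the two legs ((3,1) → (1,2) → (2,2)) gives a lower bound of 3 + 1 = 4 moves.
A route of 4 moves achieves this: (3,1) → (2,1) → (1,1) → (1,2) → (2,2).
Since 4 matches the lower bound, it is optimal.

4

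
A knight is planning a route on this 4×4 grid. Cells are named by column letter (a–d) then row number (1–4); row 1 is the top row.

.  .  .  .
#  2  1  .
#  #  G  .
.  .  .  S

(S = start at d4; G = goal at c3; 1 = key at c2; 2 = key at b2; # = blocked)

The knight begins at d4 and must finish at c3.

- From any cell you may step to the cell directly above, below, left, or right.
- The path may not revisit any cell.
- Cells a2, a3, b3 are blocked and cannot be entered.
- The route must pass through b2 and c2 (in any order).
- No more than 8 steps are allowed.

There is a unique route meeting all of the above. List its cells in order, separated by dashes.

d4 - d3 - d2 - d1 - c1 - b1 - b2 - c2 - c3

Any route must reach b2 and c2 and still end at c3 within 8 moves, so the order of the required stops is forced.
Route from d4: up 3 to d1, left 2 to b1, down 1 to b2, right 1 to c2, down 1 to c3 — 8 moves in all.
Check: all required cells visited; 8 ≤ 8 moves.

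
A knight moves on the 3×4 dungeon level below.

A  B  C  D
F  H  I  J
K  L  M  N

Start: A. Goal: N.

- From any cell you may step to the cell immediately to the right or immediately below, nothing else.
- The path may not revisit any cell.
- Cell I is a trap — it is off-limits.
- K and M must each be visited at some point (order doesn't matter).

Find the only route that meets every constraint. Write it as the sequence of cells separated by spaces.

A F K L M N

Moves only go right or down, so the column and row indices never decrease.
Route from A: down 2 to K, right 3 to N — 5 moves in all.
Check: all required cells visited.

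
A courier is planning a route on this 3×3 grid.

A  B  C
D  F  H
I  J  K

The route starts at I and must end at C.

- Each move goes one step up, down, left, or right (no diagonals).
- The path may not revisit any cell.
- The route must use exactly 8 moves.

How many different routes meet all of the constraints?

Need simple routes of exactly 8 moves from I to C (Manhattan distance 4, so 2 moves are spent on a detour and 2 undoing it).
Enumerating: I D A B F J K H C | I J K H F D A B C.
That gives 2 routes.

2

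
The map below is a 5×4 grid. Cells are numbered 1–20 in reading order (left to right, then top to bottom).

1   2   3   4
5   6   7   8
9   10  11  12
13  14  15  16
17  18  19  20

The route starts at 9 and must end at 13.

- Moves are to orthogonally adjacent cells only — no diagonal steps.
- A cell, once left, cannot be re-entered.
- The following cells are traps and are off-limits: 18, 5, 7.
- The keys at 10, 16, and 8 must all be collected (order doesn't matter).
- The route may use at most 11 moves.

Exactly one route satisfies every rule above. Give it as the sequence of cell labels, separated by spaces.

9 10 6 2 3 4 8 12 16 15 14 13

The 11-move cap with required stops at 10, 16, 8 leaves no slack for detours.
Route from 9: right to 10, 2× up (reaching 2), 2× right (reaching 4), 3× down (reaching 16), 3× left (reaching 13) — 11 moves in all.
Check: all required cells visited; 11 ≤ 11 moves.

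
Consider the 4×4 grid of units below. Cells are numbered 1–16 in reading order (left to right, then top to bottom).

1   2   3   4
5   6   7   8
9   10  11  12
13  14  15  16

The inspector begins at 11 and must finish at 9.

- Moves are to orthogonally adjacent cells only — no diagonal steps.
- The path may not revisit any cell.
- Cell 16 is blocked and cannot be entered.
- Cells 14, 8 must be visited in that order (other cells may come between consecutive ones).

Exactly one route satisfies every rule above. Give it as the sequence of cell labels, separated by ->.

The waypoints must appear in the order 14, 8, with no cell reused.
Route from 11: down to 15, left to 14, 2× up (reaching 6), 2× right (reaching 8), up to 4, 3× left (reaching 1), 2× down (reaching 9) — 12 moves in all.
Check: order respected (14 at step 2, 8 at step 6).

11 -> 15 -> 14 -> 10 -> 6 -> 7 -> 8 -> 4 -> 3 -> 2 -> 1 -> 5 -> 9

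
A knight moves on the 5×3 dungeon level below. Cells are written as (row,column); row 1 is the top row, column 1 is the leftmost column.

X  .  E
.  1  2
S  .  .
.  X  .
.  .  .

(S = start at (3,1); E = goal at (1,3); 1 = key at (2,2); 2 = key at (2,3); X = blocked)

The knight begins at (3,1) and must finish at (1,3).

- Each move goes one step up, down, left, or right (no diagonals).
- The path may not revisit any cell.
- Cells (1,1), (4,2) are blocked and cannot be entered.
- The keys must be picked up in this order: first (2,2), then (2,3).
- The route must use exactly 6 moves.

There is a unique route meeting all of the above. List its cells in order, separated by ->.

The waypoints must appear in the order (2,2), (2,3), with no cell reused.
Route from (3,1): up to (2,1), right to (2,2), down to (3,2), right to (3,3), 2× up (reaching (1,3)) — 6 moves in all.
Check: order respected (1 at step 2, 2 at step 5); 6 moves as required.

(3,1) -> (2,1) -> (2,2) -> (3,2) -> (3,3) -> (2,3) -> (1,3)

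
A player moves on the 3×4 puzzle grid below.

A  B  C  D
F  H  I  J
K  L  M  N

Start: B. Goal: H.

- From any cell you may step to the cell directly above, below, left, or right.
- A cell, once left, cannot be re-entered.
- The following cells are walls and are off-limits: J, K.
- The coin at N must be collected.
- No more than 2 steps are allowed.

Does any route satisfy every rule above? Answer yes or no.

no

N must be visited but has only one open neighbour (M), and it is neither the start nor the goal — the route would have to enter and leave through M, re-entering it.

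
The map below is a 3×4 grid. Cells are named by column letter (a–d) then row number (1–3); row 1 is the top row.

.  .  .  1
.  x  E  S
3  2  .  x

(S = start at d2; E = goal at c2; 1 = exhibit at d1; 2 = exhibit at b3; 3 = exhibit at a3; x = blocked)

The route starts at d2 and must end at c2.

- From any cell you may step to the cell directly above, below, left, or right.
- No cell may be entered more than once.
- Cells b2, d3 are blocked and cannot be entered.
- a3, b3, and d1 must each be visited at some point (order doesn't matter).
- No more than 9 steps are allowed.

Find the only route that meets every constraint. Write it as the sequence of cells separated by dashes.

The 9-move cap with required stops at a3, b3, d1 leaves no slack for detours.
Route from d2: up 1 to d1, left 3 to a1, down 2 to a3, right 2 to c3, up 1 to c2 — 9 moves in all.
Check: all required cells visited; 9 ≤ 9 moves.

d2 - d1 - c1 - b1 - a1 - a2 - a3 - b3 - c3 - c2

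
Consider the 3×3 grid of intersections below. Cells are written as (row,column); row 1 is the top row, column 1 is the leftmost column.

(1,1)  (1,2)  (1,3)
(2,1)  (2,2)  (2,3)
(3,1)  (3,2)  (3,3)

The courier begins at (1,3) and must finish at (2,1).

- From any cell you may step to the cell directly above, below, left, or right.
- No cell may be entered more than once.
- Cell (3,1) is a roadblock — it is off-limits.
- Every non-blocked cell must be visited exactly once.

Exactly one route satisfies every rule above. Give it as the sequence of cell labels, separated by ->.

Need to visit all 8 open cells exactly once, starting at (1,3) and ending at (2,1).
Route from (1,3): 2× down (reaching (3,3)), left to (3,2), 2× up (reaching (1,2)), left to (1,1), down to (2,1) — 7 moves in all.
Check: all 8 open cells covered.

(1,3) -> (2,3) -> (3,3) -> (3,2) -> (2,2) -> (1,2) -> (1,1) -> (2,1)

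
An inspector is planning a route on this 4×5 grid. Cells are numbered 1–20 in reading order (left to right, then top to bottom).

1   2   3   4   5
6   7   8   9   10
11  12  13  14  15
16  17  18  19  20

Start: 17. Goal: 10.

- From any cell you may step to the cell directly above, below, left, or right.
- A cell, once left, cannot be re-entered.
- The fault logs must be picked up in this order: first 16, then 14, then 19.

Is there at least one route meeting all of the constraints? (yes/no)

yes

One route that works: 17 → 16 → 11 → 12 → 13 → 14 → 19 → 20 → 15 → 10.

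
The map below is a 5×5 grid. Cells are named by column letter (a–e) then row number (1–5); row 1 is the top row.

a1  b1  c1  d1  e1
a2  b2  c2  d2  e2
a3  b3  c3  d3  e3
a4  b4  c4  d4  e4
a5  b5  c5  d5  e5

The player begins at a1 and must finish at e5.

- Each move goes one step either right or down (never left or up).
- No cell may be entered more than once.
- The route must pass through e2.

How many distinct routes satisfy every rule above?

A right/down-only route from a1 to e5 makes exactly 4 down-moves and 4 right-moves in some order.
With no other constraints that would be C(8,4) = 70 routes.
Split at e2 and multiply the segment counts: a1→e2: 5; e2→e5: 1; product = 5.
That gives 5 routes.

5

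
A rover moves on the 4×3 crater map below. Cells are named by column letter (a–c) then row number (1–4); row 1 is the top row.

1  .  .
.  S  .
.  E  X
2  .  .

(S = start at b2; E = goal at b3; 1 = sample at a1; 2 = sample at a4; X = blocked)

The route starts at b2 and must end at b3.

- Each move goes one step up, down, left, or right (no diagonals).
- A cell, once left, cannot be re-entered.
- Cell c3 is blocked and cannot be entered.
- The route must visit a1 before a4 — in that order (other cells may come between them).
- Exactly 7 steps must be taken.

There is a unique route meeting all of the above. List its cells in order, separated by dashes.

b2 - b1 - a1 - a2 - a3 - a4 - b4 - b3

The waypoints must appear in the order a1, a4, with no cell reused.
Route from b2: up to b1, left to a1, 3× down (reaching a4), right to b4, up to b3 — 7 moves in all.
Check: order respected (1 at step 2, 2 at step 5); 7 moves as required.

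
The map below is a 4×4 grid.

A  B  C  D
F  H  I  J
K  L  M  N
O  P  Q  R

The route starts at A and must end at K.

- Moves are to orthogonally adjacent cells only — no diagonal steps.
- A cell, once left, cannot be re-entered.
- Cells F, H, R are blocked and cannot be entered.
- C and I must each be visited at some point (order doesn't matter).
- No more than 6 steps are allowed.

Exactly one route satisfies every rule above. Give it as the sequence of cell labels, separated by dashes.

A - B - C - I - M - L - K

The budget equals the shortest possible length, so every move has to be on a shortest route through the required cells.
Route from A: right 2 to C, down 2 to M, left 2 to K — 6 moves in all.
Check: all required cells visited; 6 ≤ 6 moves.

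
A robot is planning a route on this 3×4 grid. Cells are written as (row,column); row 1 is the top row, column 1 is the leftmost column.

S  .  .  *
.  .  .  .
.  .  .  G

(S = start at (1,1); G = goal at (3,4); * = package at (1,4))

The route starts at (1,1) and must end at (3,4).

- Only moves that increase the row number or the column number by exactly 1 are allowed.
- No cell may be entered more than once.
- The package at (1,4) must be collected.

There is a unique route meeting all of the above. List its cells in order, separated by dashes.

(1,1) - (1,2) - (1,3) - (1,4) - (2,4) - (3,4)

Moves only go right or down, so the column and row indices never decrease.
Route from (1,1): 3× right (reaching (1,4)), 2× down (reaching (3,4)) — 5 moves in all.
Check: all required cells visited.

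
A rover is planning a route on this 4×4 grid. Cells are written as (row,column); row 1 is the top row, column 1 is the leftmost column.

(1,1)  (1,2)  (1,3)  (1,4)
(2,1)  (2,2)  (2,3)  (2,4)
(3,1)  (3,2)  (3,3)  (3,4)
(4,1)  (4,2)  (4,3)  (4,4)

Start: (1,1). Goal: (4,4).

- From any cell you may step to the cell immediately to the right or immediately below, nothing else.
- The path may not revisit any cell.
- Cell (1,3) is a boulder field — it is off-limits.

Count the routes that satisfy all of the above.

16

A right/down-only route from (1,1) to (4,4) makes exactly 3 down-moves and 3 right-moves in some order.
With no other constraints that would be C(6,3) = 20 routes.
Subtract routes through each blocked cell (inclusion–exclusion for overlaps): − through (1,3): 4 → 16.
That gives 16 routes.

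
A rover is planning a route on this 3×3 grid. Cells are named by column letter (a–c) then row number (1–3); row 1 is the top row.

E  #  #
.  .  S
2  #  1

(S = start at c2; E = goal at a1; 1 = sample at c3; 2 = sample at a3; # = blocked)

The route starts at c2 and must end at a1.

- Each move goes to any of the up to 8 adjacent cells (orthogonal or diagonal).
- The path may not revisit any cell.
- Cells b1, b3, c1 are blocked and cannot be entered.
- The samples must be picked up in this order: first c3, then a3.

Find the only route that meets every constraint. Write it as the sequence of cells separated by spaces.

The waypoints must appear in the order c3, a3, with no cell reused.
Route from c2: down 1 to c3, up-left 1 to b2, down-left 1 to a3, up 2 to a1 — 5 moves in all.
Check: order respected (1 at step 1, 2 at step 3).

c2 c3 b2 a3 a2 a1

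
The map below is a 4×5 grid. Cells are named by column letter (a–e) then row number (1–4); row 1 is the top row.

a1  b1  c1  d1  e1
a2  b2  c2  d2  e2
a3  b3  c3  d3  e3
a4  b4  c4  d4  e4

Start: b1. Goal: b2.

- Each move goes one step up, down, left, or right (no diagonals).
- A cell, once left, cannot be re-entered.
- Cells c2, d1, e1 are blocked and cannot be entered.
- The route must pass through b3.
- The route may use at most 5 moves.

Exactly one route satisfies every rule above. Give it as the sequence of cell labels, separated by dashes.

b1 - a1 - a2 - a3 - b3 - b2

The 5-move cap with required stops at b3 leaves no slack for detours.
Route from b1: left to a1, 2× down (reaching a3), right to b3, up to b2 — 5 moves in all.
Check: all required cells visited; 5 ≤ 5 moves.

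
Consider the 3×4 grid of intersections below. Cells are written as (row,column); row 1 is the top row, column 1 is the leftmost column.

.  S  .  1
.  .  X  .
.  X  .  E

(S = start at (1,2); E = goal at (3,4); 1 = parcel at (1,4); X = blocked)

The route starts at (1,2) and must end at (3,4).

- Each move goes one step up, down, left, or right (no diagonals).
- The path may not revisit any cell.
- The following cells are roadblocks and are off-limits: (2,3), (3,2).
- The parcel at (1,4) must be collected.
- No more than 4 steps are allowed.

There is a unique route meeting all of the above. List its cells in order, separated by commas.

(1,2), (1,3), (1,4), (2,4), (3,4)

The budget equals the shortest possible length, so every move has to be on a shortest route through the required cells.
Route from (1,2): 2× right (reaching (1,4)), 2× down (reaching (3,4)) — 4 moves in all.
Check: all required cells visited; 4 ≤ 4 moves.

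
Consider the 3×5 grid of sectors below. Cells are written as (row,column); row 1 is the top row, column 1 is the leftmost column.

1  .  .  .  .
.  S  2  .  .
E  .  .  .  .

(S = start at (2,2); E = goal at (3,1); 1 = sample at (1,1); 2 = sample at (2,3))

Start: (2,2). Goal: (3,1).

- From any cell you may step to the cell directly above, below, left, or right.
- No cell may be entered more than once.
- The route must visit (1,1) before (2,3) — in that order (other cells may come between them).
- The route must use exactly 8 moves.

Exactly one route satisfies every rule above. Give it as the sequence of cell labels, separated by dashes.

The waypoints must appear in the order (1,1), (2,3), with no cell reused.
Route from (2,2): left to (2,1), up to (1,1), 2× right (reaching (1,3)), 2× down (reaching (3,3)), 2× left (reaching (3,1)) — 8 moves in all.
Check: order respected (1 at step 2, 2 at step 5); 8 moves as required.

(2,2) - (2,1) - (1,1) - (1,2) - (1,3) - (2,3) - (3,3) - (3,2) - (3,1)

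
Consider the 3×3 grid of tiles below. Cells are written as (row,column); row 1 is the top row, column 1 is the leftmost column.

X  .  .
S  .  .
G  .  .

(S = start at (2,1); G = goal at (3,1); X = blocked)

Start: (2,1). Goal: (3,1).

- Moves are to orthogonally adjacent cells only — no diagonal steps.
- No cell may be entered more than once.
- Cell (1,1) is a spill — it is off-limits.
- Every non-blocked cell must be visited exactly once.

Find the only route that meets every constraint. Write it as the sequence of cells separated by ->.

Need to visit all 8 open cells exactly once, starting at (2,1) and ending at (3,1).
Route from (2,1): right to (2,2), up to (1,2), right to (1,3), 2× down (reaching (3,3)), 2× left (reaching (3,1)) — 7 moves in all.
Check: all 8 open cells covered.

(2,1) -> (2,2) -> (1,2) -> (1,3) -> (2,3) -> (3,3) -> (3,2) -> (3,1)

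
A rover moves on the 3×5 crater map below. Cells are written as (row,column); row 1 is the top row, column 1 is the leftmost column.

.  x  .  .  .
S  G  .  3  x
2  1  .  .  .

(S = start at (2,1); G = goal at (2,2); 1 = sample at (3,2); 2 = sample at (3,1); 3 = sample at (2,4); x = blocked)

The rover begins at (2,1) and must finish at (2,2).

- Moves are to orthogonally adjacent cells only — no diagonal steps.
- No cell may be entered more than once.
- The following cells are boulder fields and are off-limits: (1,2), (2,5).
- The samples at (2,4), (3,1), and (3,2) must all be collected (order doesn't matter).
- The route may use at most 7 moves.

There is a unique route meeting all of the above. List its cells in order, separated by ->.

Any route must reach (2,4), (3,1), and (3,2) and still end at (2,2) within 7 moves, so the order of the required stops is forced.
Route from (2,1): down 1 to (3,1), right 3 to (3,4), up 1 to (2,4), left 2 to (2,2) — 7 moves in all.
Check: all required cells visited; 7 ≤ 7 moves.

(2,1) -> (3,1) -> (3,2) -> (3,3) -> (3,4) -> (2,4) -> (2,3) -> (2,2)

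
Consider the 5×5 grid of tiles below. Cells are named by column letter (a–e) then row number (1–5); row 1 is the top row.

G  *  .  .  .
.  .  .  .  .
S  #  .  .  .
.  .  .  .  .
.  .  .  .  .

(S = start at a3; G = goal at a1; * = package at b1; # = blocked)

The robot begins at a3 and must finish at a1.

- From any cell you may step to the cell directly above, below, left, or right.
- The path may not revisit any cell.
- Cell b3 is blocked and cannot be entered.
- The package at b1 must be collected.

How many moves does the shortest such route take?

Any route passes through b1 somewhere between a3 and a1. Summing Manhattan distances along the two legs (a3 → b1 → a1) gives a lower bound of 3 + 1 = 4 moves.
A route of 4 moves achieves this: a3 → a2 → b2 → b1 → a1.
Since 4 matches the lower bound, it is optimal.

4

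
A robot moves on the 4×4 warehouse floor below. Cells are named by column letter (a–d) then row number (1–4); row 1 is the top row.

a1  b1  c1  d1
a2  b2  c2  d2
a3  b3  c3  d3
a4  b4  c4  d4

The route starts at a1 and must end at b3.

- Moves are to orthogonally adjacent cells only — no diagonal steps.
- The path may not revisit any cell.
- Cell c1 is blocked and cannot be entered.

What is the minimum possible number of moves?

3

The Manhattan distance from a1 to b3 is |1−3| + |1−2| = 3, so at least 3 moves are needed.
A route of 3 moves achieves this: a1 → a2 → a3 → b3.
Since 3 matches the lower bound, it is optimal.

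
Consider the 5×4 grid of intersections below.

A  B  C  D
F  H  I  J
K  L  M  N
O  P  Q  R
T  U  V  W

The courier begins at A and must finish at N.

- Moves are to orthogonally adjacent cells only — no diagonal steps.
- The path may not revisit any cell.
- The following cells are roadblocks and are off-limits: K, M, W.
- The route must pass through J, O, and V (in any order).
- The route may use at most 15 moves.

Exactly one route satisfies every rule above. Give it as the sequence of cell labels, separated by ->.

The budget equals the shortest possible length, so every move has to be on a shortest route through the required cells.
Route from A: 3× right (reaching D), down to J, 2× left (reaching H), 2× down (reaching P), left to O, down to T, 2× right (reaching V), up to Q, right to R, up to N — 15 moves in all.
Check: all required cells visited; 15 ≤ 15 moves.

A -> B -> C -> D -> J -> I -> H -> L -> P -> O -> T -> U -> V -> Q -> R -> N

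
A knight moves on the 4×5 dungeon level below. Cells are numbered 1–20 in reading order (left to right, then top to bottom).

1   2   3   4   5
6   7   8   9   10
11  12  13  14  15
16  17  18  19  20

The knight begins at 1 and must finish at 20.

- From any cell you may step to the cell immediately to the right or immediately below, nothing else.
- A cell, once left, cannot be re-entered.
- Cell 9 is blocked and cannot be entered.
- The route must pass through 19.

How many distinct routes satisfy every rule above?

A right/down-only route from 1 to 20 makes exactly 3 down-moves and 4 right-moves in some order.
With no other constraints that would be C(7,3) = 35 routes.
Split at 19 and multiply the segment counts (each segment already excludes blocked cells): 1→19: 16; 19→20: 1; product = 16.
That gives 16 routes.

16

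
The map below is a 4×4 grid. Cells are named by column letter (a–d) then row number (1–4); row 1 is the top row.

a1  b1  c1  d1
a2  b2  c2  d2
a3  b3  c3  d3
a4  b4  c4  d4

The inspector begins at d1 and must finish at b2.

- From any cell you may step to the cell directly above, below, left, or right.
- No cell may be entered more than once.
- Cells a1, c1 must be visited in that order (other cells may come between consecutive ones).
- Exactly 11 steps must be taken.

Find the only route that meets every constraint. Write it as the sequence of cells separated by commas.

The waypoints must appear in the order a1, c1, with no cell reused.
Route from d1: down 2 to d3, left 3 to a3, up 2 to a1, right 2 to c1, down 1 to c2, left 1 to b2 — 11 moves in all.
Check: order respected (a1 at step 7, c1 at step 9); 11 moves as required.

d1, d2, d3, c3, b3, a3, a2, a1, b1, c1, c2, b2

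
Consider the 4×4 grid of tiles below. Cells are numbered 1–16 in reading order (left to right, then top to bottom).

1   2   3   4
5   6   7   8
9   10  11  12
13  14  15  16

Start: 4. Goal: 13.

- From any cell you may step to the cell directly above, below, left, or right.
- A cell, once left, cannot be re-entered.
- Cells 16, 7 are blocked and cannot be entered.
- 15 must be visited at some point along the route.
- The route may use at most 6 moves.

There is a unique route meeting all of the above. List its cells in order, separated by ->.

4 -> 8 -> 12 -> 11 -> 15 -> 14 -> 13

The 6-move cap with required stops at 15 leaves no slack for detours.
Route from 4: down 2 to 12, left 1 to 11, down 1 to 15, left 2 to 13 — 6 moves in all.
Check: all required cells visited; 6 ≤ 6 moves.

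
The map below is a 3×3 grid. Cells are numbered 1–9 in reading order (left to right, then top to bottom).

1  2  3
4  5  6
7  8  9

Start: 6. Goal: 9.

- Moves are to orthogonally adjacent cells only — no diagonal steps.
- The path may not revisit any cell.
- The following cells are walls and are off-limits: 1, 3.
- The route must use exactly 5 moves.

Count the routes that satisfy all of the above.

Need simple routes of exactly 5 moves from 6 to 9 (Manhattan distance 1, so 2 moves are spent on a detour and 2 undoing it).
Enumerating: 6 5 4 7 8 9.
That gives 1 route.

1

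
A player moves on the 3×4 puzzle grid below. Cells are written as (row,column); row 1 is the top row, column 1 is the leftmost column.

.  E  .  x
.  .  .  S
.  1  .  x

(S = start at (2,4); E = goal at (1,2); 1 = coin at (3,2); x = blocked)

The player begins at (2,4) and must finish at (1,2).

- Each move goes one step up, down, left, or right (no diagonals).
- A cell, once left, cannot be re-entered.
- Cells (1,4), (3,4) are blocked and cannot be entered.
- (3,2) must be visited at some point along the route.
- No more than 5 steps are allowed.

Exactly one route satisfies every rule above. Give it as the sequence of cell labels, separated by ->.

Any route must reach (3,2) and still end at (1,2) within 5 moves, so the order of the required stops is forced.
Route from (2,4): left 1 to (2,3), down 1 to (3,3), left 1 to (3,2), up 2 to (1,2) — 5 moves in all.
Check: all required cells visited; 5 ≤ 5 moves.

(2,4) -> (2,3) -> (3,3) -> (3,2) -> (2,2) -> (1,2)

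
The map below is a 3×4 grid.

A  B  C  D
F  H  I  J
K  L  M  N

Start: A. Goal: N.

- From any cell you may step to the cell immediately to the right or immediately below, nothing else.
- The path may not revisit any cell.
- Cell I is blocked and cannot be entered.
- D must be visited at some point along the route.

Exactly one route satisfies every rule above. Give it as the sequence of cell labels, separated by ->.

Moves only go right or down, so the column and row indices never decrease.
Route from A: 3× right (reaching D), 2× down (reaching N) — 5 moves in all.
Check: all required cells visited.

A -> B -> C -> D -> J -> N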